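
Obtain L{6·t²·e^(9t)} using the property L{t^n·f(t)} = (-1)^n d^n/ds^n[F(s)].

L{e^(9t)} = 1/(s-9). d/ds[1/(s-9)] = -1/(s-9)². d²/ds²[1/(s-9)] = 2/(s-9)³. So L{t²·e^(9t)} = (-1)² · 2/(s-9)³ = 2/(s-9)³. Then L{6·t²·e^(9t)} = 6·2/(s-9)³ = 12/(s-9)³

Final answer: 12/(s-9)³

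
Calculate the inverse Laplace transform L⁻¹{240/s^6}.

L⁻¹{n!/s^(n+1)} = t^n with n=5. So L⁻¹{120/s^6} = t^5, and L⁻¹{240/s^6} = (240/120)·t^5 = 2·t^5

Final answer: 2·t^5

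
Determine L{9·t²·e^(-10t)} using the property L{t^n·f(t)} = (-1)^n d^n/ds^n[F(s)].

L{e^(-10t)} = 1/(s+10). d/ds[1/(s+10)] = -1/(s+10)². d²/ds²[1/(s+10)] = 2/(s+10)³. So L{t²·e^(-10t)} = (-1)² · 2/(s+10)³ = 2/(s+10)³. Then L{9·t²·e^(-10t)} = 9·2/(s+10)³ = 18/(s+10)³

Final answer: 18/(s+10)³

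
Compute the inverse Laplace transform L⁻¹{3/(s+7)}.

L⁻¹{1/(s-a)} = e^(at), so L⁻¹{1/(s+7)} = e^(-7t), and L⁻¹{3/(s+7)} = 3·e^(-7t)

Final answer: 3·e^(-7t)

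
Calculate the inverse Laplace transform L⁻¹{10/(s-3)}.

L⁻¹{1/(s-a)} = e^(at), so L⁻¹{1/(s-3)} = e^(3t), and L⁻¹{10/(s-3)} = 10·e^(3t)

Final answer: 10·e^(3t)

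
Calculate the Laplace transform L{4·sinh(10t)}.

L{sinh(ωt)} = ω/(s² - ω²), so L{sinh(10t)} = 10/(s² - 100). Then L{4·sinh(10t)} = 4·10/(s² - 100) = 40/(s² - 100)

Final answer: 40/(s² - 100)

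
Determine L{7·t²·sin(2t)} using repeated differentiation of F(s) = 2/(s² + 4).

F(s) = 2/(s² + 4). F'(s) = -4s/(s² + 4)². F''(s) = -4(4 - 3s²)/(s² + 4)³ = (12s² - 16)/(s² + 4)³. So L{t²·sin(2t)} = (-1)² F''(s) = (12s² - 16)/(s² + 4)³. Then L{7·t²·sin(2t)} = 7·(12s² - 16)/(s² + 4)³ = (84s² - 112)/(s² + 4)³

Final answer: (84s² - 112)/(s² + 4)³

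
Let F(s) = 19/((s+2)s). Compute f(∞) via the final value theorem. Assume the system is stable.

f(∞) = lim_{s→0} sF(s) = lim_{s→0} 19/(s+2) = 19/2

Final answer: 19/2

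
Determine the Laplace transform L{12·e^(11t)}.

L{e^(at)} = 1/(s-a), so L{e^(11t)} = 1/(s-11). Then L{12·e^(11t)} = 12/(s-11)

Final answer: 12/(s-11)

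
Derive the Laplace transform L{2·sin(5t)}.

L{sin(ωt)} = ω/(s² + ω²), so L{sin(5t)} = 5/(s² + 25). Then L{2·sin(5t)} = 2·5/(s² + 25) = 10/(s² + 25)

Final answer: 10/(s² + 25)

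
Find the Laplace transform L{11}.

L{11} = 11 · L{1} = 11/s

Final answer: 11/s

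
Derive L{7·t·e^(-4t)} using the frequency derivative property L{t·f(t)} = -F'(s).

L{e^(-4t)} = 1/(s+4). By frequency derivative: L{t·e^(-4t)} = -d/ds[1/(s+4)] = -(-1)/(s+4)² = 1/(s+4)². Then L{7·t·e^(-4t)} = 7·1/(s+4)² = 7/(s+4)²

Final answer: 7/(s+4)²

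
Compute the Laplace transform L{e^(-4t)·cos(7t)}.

L{e^(at)·cos(ωt)} = (s-a)/((s-a)² + ω²), so L{e^(-4t)·cos(7t)} = (s+4)/((s+4)² + 49)

Final answer: (s+4)/((s+4)² + 49)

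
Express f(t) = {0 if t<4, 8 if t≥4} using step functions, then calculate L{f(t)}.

f(t) = 8·u(t-4). L{u(t-4)} = e^(-4s)/s, so L{f(t)} = 8·e^(-4s)/s

Final answer: 8·e^(-4s)/s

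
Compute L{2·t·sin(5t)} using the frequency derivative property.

L{sin(5t)} = 5/(s² + 25). By L{t·f(t)} = -F'(s): -d/ds[5/(s² + 25)] = -(5)·(-2s)/(s² + 25)² = 10s/(s² + 25)². Then L{2·t·sin(5t)} = 2·10s/(s² + 25)² = 20s/(s² + 25)²

Final answer: 20s/(s² + 25)²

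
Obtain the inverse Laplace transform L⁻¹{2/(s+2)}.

L⁻¹{1/(s-a)} = e^(at), so L⁻¹{1/(s+2)} = e^(-2t), and L⁻¹{2/(s+2)} = 2·e^(-2t)

Final answer: 2·e^(-2t)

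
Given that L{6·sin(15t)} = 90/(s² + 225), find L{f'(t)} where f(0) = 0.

L{f'(t)} = s·F(s) - f(0) = s·90/(s² + 225) - 0 = 90s/(s² + 225)

Final answer: 90s/(s² + 225)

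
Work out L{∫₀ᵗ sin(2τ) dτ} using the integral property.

L{∫₀ᵗ f(τ)dτ} = F(s)/s with F(s) = 2/(s² + 4), so the result is (2/(s² + 4))/s = 2/(s(s² + 4))

Final answer: 2/(s(s² + 4))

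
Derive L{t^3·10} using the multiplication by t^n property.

L{10} = 10/s. d^1/ds^1[1/s] = -1/s². d^2/ds^2[1/s] = 2/s^3. d^3/ds^3[1/s] = -6/s^4. So L{t^3} = (-1)^{3}·-6/s^4 = 6/s^4. Then L{t^3·10} = 10·6/s^4 = 60/s^4

Final answer: 60/s^4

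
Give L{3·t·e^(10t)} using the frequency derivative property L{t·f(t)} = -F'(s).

L{e^(10t)} = 1/(s-10). By frequency derivative: L{t·e^(10t)} = -d/ds[1/(s-10)] = -(-1)/(s-10)² = 1/(s-10)². Then L{3·t·e^(10t)} = 3·1/(s-10)² = 3/(s-10)²

Final answer: 3/(s-10)²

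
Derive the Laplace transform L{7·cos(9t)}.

L{cos(ωt)} = s/(s² + ω²), so L{cos(9t)} = s/(s² + 81). Then L{7·cos(9t)} = 7·s/(s² + 81) = 7s/(s² + 81)

Final answer: 7s/(s² + 81)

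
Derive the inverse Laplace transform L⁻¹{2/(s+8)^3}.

L⁻¹{n!/(s-a)^(n+1)} = t^n·e^(at), so L⁻¹{2/(s+8)^3} = t^2·e^(-8t)

Final answer: t^2·e^(-8t)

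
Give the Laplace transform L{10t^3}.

L{10t^3} = 10 · L{t^3} = 10 · 6/s^4 = 60/s^4

Final answer: 60/s^4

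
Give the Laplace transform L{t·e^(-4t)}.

L{t^n·e^(at)} = n!/(s-a)^(n+1), so L{t·e^(-4t)} = 1/(s+4)^2

Final answer: 1/(s+4)^2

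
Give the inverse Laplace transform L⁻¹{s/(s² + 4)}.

L⁻¹{s/(s² + 4)} = cos(2t)

Final answer: cos(2t)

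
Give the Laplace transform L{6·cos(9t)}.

L{cos(ωt)} = s/(s² + ω²), so L{cos(9t)} = s/(s² + 81). Then L{6·cos(9t)} = 6·s/(s² + 81) = 6s/(s² + 81)

Final answer: 6s/(s² + 81)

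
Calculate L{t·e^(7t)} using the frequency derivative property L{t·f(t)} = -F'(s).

L{e^(7t)} = 1/(s-7). By frequency derivative: L{t·e^(7t)} = -d/ds[1/(s-7)] = -(-1)/(s-7)² = 1/(s-7)²

Final answer: 1/(s-7)²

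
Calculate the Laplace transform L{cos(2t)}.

L{cos(ωt)} = s/(s² + ω²), so L{cos(2t)} = s/(s² + 4)

Final answer: s/(s² + 4)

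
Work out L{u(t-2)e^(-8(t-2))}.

u(t-a)f(t-a) with f(t)=e^(-8t). L{e^(-8t)} = 1/(s+8). By time shift: e^(-2s)/(s+8)

Final answer: e^(-2s)/(s+8)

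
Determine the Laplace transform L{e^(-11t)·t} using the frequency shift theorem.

L{e^(at)·t^n} = n!/(s-a)^(n+1), so L{e^(-11t)·t} = 1/(s+11)^2

Final answer: 1/(s+11)^2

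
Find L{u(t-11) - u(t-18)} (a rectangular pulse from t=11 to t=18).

L{u(t-a)} = e^(-as)/s. L{u(t-11) - u(t-18)} = (e^(-11s) - e^(-18s))/s

Final answer: (e^(-11s) - e^(-18s))/s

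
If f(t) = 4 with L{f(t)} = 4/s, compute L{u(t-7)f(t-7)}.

Time shift theorem: L{u(t-a)f(t-a)} = e^(-as)F(s). Here a=7, F(s) = 4/s, so L{u(t-7)f(t-7)} = e^(-7s)·4/s

Final answer: e^(-7s)·4/s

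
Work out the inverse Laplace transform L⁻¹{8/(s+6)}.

L⁻¹{1/(s-a)} = e^(at), so L⁻¹{1/(s+6)} = e^(-6t), and L⁻¹{8/(s+6)} = 8·e^(-6t)

Final answer: 8·e^(-6t)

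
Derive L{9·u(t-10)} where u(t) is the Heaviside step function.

L{u(t-a)} = e^(-as)/s. Here a=10, so L{u(t-10)} = e^(-10s)/s, and L{9·u(t-10)} = 9·e^(-10s)/s

Final answer: 9·e^(-10s)/s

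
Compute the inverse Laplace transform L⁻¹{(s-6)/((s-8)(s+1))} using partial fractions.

Using partial fractions, f(t) = (2e^(8t) + 7e^(-t))/9

Final answer: (2e^(8t) + 7e^(-t))/9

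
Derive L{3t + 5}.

L{3t + 5} = 3·L{t} + 5·L{1} = 3/s² + 5/s

Final answer: 3/s² + 5/s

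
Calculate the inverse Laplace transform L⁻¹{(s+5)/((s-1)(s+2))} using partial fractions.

Using partial fractions, f(t) = (6e^t - 3e^(-2t))/3

Final answer: (6e^t - 3e^(-2t))/3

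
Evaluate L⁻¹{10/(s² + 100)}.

This is the form c·a/(s² + a²) with a = 10. L⁻¹ = sin(10t)

Final answer: sin(10t)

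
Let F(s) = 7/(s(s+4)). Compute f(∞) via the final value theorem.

f(∞) = lim_{s→0} s·7/(s(s+4)) = lim_{s→0} 7/(s+4) = 7/4 = 7/4

Final answer: 7/4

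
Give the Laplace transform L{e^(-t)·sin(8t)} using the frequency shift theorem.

Frequency shift: L{e^(at)f(t)} = F(s-a). L{e^(-t)·sin(8t)} = 8/((s+1)² + 64)

Final answer: 8/((s+1)² + 64)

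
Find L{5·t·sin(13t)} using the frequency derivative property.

L{sin(13t)} = 13/(s² + 169). By L{t·f(t)} = -F'(s): -d/ds[13/(s² + 169)] = -(13)·(-2s)/(s² + 169)² = 26s/(s² + 169)². Then L{5·t·sin(13t)} = 5·26s/(s² + 169)² = 130s/(s² + 169)²

Final answer: 130s/(s² + 169)²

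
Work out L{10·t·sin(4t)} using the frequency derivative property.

L{sin(4t)} = 4/(s² + 16). By L{t·f(t)} = -F'(s): -d/ds[4/(s² + 16)] = -(4)·(-2s)/(s² + 16)² = 8s/(s² + 16)². Then L{10·t·sin(4t)} = 10·8s/(s² + 16)² = 80s/(s² + 16)²

Final answer: 80s/(s² + 16)²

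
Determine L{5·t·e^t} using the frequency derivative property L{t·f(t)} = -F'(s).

L{e^t} = 1/(s-1). By frequency derivative: L{t·e^t} = -d/ds[1/(s-1)] = -(-1)/(s-1)² = 1/(s-1)². Then L{5·t·e^t} = 5·1/(s-1)² = 5/(s-1)²

Final answer: 5/(s-1)²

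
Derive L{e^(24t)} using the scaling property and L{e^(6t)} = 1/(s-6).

Using L{f(at)} = (1/a)F(s/a) with a=4 and f(t) = e^(6t): L{e^(24t)} = (1/4) · 1/((s/4)-6) = (1/4) · 4/(s-24) = 1/(s-24)

Final answer: 1/(s-24)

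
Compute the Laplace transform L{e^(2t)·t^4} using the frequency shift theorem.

L{e^(at)·t^n} = n!/(s-a)^(n+1), so L{e^(2t)·t^4} = 24/(s-2)^5

Final answer: 24/(s-2)^5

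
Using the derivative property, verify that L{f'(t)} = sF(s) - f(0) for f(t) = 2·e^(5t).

f'(t) = 10e^(5t). Direct: L{f'(t)} = 10/(s-5). Property: s·2/(s-5) - 2 = (2s - 2(s-5))/(s-5) = 10/(s-5). ✓

Final answer: 10/(s-5)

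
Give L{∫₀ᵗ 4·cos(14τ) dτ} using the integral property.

L{∫₀ᵗ f(τ)dτ} = F(s)/s with F(s) = 4s/(s² + 196), so the result is (4s/(s² + 196))/s = 4/(s² + 196)

Final answer: 4/(s² + 196)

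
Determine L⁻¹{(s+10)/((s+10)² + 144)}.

Using frequency shift: L⁻¹{(s-a)/((s-a)² + b²)} = e^(at)cos(bt). Here a=-10, b=12

Final answer: e^(-10t)·cos(12t)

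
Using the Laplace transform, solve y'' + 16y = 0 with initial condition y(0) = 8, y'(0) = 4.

L{y''} + 16L{y} = 0. s²Y - 8s - 4 + 16Y = 0. Y(s² + 16) = 8s + 4. Y = (8s + 4)/(s² + 16). Inverting: y(t) = 8cos(4t) + sin(4t)

Final answer: y(t) = 8cos(4t) + sin(4t)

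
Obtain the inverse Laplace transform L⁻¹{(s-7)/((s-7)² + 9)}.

Using frequency shift, L⁻¹{(s-7)/((s-7)² + 9)} = e^(7t)·cos(3t)

Final answer: e^(7t)·cos(3t)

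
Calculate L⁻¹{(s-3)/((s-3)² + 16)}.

Using frequency shift: L⁻¹{(s-a)/((s-a)² + b²)} = e^(at)cos(bt). Here a=3, b=4

Final answer: e^(3t)·cos(4t)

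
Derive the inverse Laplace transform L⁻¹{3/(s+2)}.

L⁻¹{1/(s-a)} = e^(at), so L⁻¹{1/(s+2)} = e^(-2t), and L⁻¹{3/(s+2)} = 3·e^(-2t)

Final answer: 3·e^(-2t)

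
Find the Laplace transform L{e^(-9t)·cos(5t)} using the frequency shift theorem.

Frequency shift: L{e^(at)f(t)} = F(s-a). L{e^(-9t)·cos(5t)} = (s+9)/((s+9)² + 25)

Final answer: (s+9)/((s+9)² + 25)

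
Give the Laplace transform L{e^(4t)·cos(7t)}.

L{e^(at)·cos(ωt)} = (s-a)/((s-a)² + ω²), so L{e^(4t)·cos(7t)} = (s-4)/((s-4)² + 49)

Final answer: (s-4)/((s-4)² + 49)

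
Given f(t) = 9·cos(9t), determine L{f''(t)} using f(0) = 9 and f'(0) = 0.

F(s) = 9s/(s² + 81). L{f''(t)} = s²F(s) - sf(0) - f'(0) = 9s³/(s² + 81) - 9s = (9s³ - 9s(s² + 81))/(s² + 81) = -729s/(s² + 81)

Final answer: -729s/(s² + 81)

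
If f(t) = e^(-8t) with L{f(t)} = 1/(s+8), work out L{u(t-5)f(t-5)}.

Time shift theorem: L{u(t-a)f(t-a)} = e^(-as)F(s). Here a=5, F(s) = 1/(s+8), so L{u(t-5)f(t-5)} = e^(-5s)·1/(s+8)

Final answer: e^(-5s)·1/(s+8)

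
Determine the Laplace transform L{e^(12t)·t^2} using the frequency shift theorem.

L{e^(at)·t^n} = n!/(s-a)^(n+1), so L{e^(12t)·t^2} = 2/(s-12)^3

Final answer: 2/(s-12)^3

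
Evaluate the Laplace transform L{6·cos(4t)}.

L{cos(ωt)} = s/(s² + ω²), so L{cos(4t)} = s/(s² + 16). Then L{6·cos(4t)} = 6·s/(s² + 16) = 6s/(s² + 16)

Final answer: 6s/(s² + 16)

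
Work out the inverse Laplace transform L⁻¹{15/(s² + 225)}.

L⁻¹{15/(s² + 225)} = sin(15t)

Final answer: sin(15t)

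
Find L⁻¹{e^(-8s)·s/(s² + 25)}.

L⁻¹{s/(s² + 25)} = cos(5t). By the time shift theorem, L⁻¹{e^(-as)F(s)} = u(t-a)f(t-a) with a=8, so L⁻¹{e^(-8s)·s/(s² + 25)} = u(t-8)·cos(5(t-8))

Final answer: u(t-8)·cos(5(t-8))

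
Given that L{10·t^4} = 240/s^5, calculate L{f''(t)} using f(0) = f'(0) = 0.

L{f''(t)} = s²F(s) - sf(0) - f'(0) = s²·240/s^5 - 0 - 0 = 240/s^3

Final answer: 240/s^3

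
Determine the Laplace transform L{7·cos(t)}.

L{cos(ωt)} = s/(s² + ω²), so L{cos(t)} = s/(s² + 1). Then L{7·cos(t)} = 7·s/(s² + 1) = 7s/(s² + 1)

Final answer: 7s/(s² + 1)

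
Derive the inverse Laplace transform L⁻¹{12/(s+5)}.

L⁻¹{1/(s-a)} = e^(at), so L⁻¹{1/(s+5)} = e^(-5t), and L⁻¹{12/(s+5)} = 12·e^(-5t)

Final answer: 12·e^(-5t)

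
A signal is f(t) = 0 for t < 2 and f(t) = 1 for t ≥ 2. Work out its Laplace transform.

f(t) = u(t-2). L{u(t-2)} = e^(-2s)/s, so L{f(t)} = e^(-2s)/s

Final answer: e^(-2s)/s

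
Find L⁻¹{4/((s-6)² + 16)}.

Form: b/((s-a)² + b²) → e^(at)sin(bt). With a=6, b=4

Final answer: e^(6t)·sin(4t)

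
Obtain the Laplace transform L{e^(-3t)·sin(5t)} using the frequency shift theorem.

Frequency shift: L{e^(at)f(t)} = F(s-a). L{e^(-3t)·sin(5t)} = 5/((s+3)² + 25)

Final answer: 5/((s+3)² + 25)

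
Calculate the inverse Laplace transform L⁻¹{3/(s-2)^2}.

L⁻¹{n!/(s-a)^(n+1)} = t^n·e^(at) with n=1, a=2. So L⁻¹{1/(s-2)^2} = t·e^(2t), and L⁻¹{3/(s-2)^2} = (3/1)·t·e^(2t) = 3·t·e^(2t)

Final answer: 3·t·e^(2t)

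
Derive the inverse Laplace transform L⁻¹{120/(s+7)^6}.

L⁻¹{n!/(s-a)^(n+1)} = t^n·e^(at), so L⁻¹{120/(s+7)^6} = t^5·e^(-7t)

Final answer: t^5·e^(-7t)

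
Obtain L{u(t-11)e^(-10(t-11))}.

u(t-a)f(t-a) with f(t)=e^(-10t). L{e^(-10t)} = 1/(s+10). By time shift: e^(-11s)/(s+10)

Final answer: e^(-11s)/(s+10)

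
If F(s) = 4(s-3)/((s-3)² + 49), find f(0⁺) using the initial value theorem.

f(0⁺) = lim_{s→∞} sF(s) = lim_{s→∞} 4s(s-3)/((s-3)² + 49) = 4

Final answer: 4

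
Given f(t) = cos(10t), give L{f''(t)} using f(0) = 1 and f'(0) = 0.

F(s) = s/(s² + 100). L{f''(t)} = s²F(s) - sf(0) - f'(0) = s³/(s² + 100) - s = (s³ - s(s² + 100))/(s² + 100) = -100s/(s² + 100)

Final answer: -100s/(s² + 100)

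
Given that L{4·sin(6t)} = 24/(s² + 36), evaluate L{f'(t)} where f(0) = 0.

L{f'(t)} = s·F(s) - f(0) = s·24/(s² + 36) - 0 = 24s/(s² + 36)

Final answer: 24s/(s² + 36)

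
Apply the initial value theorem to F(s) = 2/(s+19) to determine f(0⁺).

f(0⁺) = lim_{s→∞} s·2/(s+19) = lim_{s→∞} 2s/(s+19) = 2

Final answer: 2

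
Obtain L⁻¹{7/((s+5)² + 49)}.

Form: b/((s-a)² + b²) → e^(at)sin(bt). With a=-5, b=7

Final answer: e^(-5t)·sin(7t)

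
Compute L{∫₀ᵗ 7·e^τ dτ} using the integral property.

L{∫₀ᵗ f(τ)dτ} = F(s)/s with F(s) = 7/(s-1), so L{∫₀ᵗ 7·e^τ dτ} = 7/(s(s-1))

Final answer: 7/(s(s-1))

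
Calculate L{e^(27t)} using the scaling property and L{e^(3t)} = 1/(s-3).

Using L{f(at)} = (1/a)F(s/a) with a=9 and f(t) = e^(3t): L{e^(27t)} = (1/9) · 1/((s/9)-3) = (1/9) · 9/(s-27) = 1/(s-27)

Final answer: 1/(s-27)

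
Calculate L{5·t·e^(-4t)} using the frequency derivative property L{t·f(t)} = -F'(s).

L{e^(-4t)} = 1/(s+4). By frequency derivative: L{t·e^(-4t)} = -d/ds[1/(s+4)] = -(-1)/(s+4)² = 1/(s+4)². Then L{5·t·e^(-4t)} = 5·1/(s+4)² = 5/(s+4)²

Final answer: 5/(s+4)²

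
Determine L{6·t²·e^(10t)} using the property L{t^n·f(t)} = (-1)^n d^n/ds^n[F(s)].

L{e^(10t)} = 1/(s-10). d/ds[1/(s-10)] = -1/(s-10)². d²/ds²[1/(s-10)] = 2/(s-10)³. So L{t²·e^(10t)} = (-1)² · 2/(s-10)³ = 2/(s-10)³. Then L{6·t²·e^(10t)} = 6·2/(s-10)³ = 12/(s-10)³

Final answer: 12/(s-10)³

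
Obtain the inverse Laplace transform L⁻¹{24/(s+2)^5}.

L⁻¹{n!/(s-a)^(n+1)} = t^n·e^(at), so L⁻¹{24/(s+2)^5} = t^4·e^(-2t)

Final answer: t^4·e^(-2t)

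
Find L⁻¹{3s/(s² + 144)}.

This is the form c·s/(s² + a²) with a = 12, c = 3. L⁻¹ = 3·cos(12t)

Final answer: 3·cos(12t)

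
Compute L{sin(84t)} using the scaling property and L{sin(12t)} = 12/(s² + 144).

Using L{f(at)} = (1/a)F(s/a) with a=7: L{sin(84t)} = (1/7) · 12/((s/7)² + 144) = (1/7) · 12·49/(s² + 7056) = 84/(s² + 7056)

Final answer: 84/(s² + 7056)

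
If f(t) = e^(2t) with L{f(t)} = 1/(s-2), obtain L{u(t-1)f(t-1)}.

Time shift theorem: L{u(t-a)f(t-a)} = e^(-as)F(s). Here a=1, F(s) = 1/(s-2), so L{u(t-1)f(t-1)} = e^(-s)·1/(s-2)

Final answer: e^(-s)·1/(s-2)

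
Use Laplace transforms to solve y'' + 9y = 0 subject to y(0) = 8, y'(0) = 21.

L{y''} + 9L{y} = 0. s²Y - 8s - 21 + 9Y = 0. Y(s² + 9) = 8s + 21. Y = (8s + 21)/(s² + 9). Inverting: y(t) = 8cos(3t) + 7sin(3t)

Final answer: y(t) = 8cos(3t) + 7sin(3t)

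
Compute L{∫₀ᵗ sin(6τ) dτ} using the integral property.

L{∫₀ᵗ f(τ)dτ} = F(s)/s with F(s) = 6/(s² + 36), so the result is (6/(s² + 36))/s = 6/(s(s² + 36))

Final answer: 6/(s(s² + 36))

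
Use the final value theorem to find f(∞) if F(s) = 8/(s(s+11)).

f(∞) = lim_{s→0} s·8/(s(s+11)) = lim_{s→0} 8/(s+11) = 8/11 = 8/11

Final answer: 8/11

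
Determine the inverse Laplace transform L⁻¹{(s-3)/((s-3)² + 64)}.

Using frequency shift, L⁻¹{(s-3)/((s-3)² + 64)} = e^(3t)·cos(8t)

Final answer: e^(3t)·cos(8t)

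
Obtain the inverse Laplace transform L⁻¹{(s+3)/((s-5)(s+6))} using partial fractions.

Using partial fractions, f(t) = (8e^(5t) + 3e^(-6t))/11

Final answer: (8e^(5t) + 3e^(-6t))/11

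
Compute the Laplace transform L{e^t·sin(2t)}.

L{e^(at)·sin(ωt)} = ω/((s-a)² + ω²), so L{e^t·sin(2t)} = 2/((s-1)² + 4)

Final answer: 2/((s-1)² + 4)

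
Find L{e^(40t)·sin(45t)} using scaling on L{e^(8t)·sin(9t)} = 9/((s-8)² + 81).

Scaling with a=5: L{e^(40t)·sin(45t)} = (1/5) · 9/((s/5-8)² + 81). Simplifying: 45/((s-40)² + 2025)

Final answer: 45/((s-40)² + 2025)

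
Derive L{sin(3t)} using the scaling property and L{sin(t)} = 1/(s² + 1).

Using L{f(at)} = (1/a)F(s/a) with a=3: L{sin(3t)} = (1/3) · 1/((s/3)² + 1) = (1/3) · 1·9/(s² + 9) = 3/(s² + 9)

Final answer: 3/(s² + 9)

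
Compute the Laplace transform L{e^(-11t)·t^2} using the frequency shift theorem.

L{e^(at)·t^n} = n!/(s-a)^(n+1), so L{e^(-11t)·t^2} = 2/(s+11)^3

Final answer: 2/(s+11)^3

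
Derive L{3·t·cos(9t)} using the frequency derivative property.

L{cos(9t)} = s/(s² + 81). Derivative: d/ds[s/(s² + 81)] = [(s² + 81) - s·2s]/(s² + 81)² = (81 - s²)/(s² + 81)². So L{t·cos(9t)} = -F'(s) = (s² - 81)/(s² + 81)². Then L{3·t·cos(9t)} = 3·(s² - 81)/(s² + 81)²

Final answer: 3·(s² - 81)/(s² + 81)²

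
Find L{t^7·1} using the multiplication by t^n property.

L{1} = 1/s. d^1/ds^1[1/s] = -1/s². d^2/ds^2[1/s] = 2/s^3. d^3/ds^3[1/s] = -6/s^4. d^4/ds^4[1/s] = 24/s^5. d^5/ds^5[1/s] = -120/s^6. d^6/ds^6[1/s] = 720/s^7. d^7/ds^7[1/s] = -5040/s^8. So L{t^7} = (-1)^{7}·-5040/s^8 = 5040/s^8

Final answer: 5040/s^8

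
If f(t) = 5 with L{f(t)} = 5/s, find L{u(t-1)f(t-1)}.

Time shift theorem: L{u(t-a)f(t-a)} = e^(-as)F(s). Here a=1, F(s) = 5/s, so L{u(t-1)f(t-1)} = e^(-s)·5/s

Final answer: e^(-s)·5/s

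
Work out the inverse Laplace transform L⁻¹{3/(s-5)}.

L⁻¹{1/(s-a)} = e^(at), so L⁻¹{1/(s-5)} = e^(5t), and L⁻¹{3/(s-5)} = 3·e^(5t)

Final answer: 3·e^(5t)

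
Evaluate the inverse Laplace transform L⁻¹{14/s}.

L⁻¹{c/s} = c, so L⁻¹{14/s} = 14

Final answer: 14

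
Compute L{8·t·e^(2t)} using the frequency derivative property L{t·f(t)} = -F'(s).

L{e^(2t)} = 1/(s-2). By frequency derivative: L{t·e^(2t)} = -d/ds[1/(s-2)] = -(-1)/(s-2)² = 1/(s-2)². Then L{8·t·e^(2t)} = 8·1/(s-2)² = 8/(s-2)²

Final answer: 8/(s-2)²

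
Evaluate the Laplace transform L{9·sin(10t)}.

L{sin(ωt)} = ω/(s² + ω²), so L{sin(10t)} = 10/(s² + 100). Then L{9·sin(10t)} = 9·10/(s² + 100) = 90/(s² + 100)

Final answer: 90/(s² + 100)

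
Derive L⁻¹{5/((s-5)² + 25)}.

Form: b/((s-a)² + b²) → e^(at)sin(bt). With a=5, b=5

Final answer: e^(5t)·sin(5t)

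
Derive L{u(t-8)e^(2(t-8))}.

u(t-a)f(t-a) with f(t)=e^(2t). L{e^(2t)} = 1/(s-2). By time shift: e^(-8s)/(s-2)

Final answer: e^(-8s)/(s-2)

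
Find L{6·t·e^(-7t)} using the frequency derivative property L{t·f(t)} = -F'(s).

L{e^(-7t)} = 1/(s+7). By frequency derivative: L{t·e^(-7t)} = -d/ds[1/(s+7)] = -(-1)/(s+7)² = 1/(s+7)². Then L{6·t·e^(-7t)} = 6·1/(s+7)² = 6/(s+7)²

Final answer: 6/(s+7)²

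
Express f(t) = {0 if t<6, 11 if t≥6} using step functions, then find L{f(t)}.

f(t) = 11·u(t-6). L{u(t-6)} = e^(-6s)/s, so L{f(t)} = 11·e^(-6s)/s

Final answer: 11·e^(-6s)/s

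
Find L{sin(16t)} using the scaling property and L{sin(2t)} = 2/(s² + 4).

Using L{f(at)} = (1/a)F(s/a) with a=8: L{sin(16t)} = (1/8) · 2/((s/8)² + 4) = (1/8) · 2·64/(s² + 256) = 16/(s² + 256)

Final answer: 16/(s² + 256)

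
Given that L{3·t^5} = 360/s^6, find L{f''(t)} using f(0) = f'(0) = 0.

L{f''(t)} = s²F(s) - sf(0) - f'(0) = s²·360/s^6 - 0 - 0 = 360/s^4

Final answer: 360/s^4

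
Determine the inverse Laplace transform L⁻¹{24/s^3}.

L⁻¹{n!/s^(n+1)} = t^n with n=2. So L⁻¹{2/s^3} = t^2, and L⁻¹{24/s^3} = (24/2)·t^2 = 12·t^2

Final answer: 12·t^2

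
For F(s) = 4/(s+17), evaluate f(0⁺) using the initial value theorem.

f(0⁺) = lim_{s→∞} s·4/(s+17) = lim_{s→∞} 4s/(s+17) = 4

Final answer: 4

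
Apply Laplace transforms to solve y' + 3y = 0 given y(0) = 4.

L{y'} + 3L{y} = 0. sY - 4 + 3Y = 0. Y(s+3) = 4. Y = 4/(s+3)

Final answer: y(t) = 4e^(-3t)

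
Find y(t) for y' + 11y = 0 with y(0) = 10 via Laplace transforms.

L{y'} + 11L{y} = 0. sY - 10 + 11Y = 0. Y(s+11) = 10. Y = 10/(s+11)

Final answer: y(t) = 10e^(-11t)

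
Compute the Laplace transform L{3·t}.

L{t^n} = n!/s^(n+1), so L{t} = 1/s^2. Then L{3·t} = 3·1/s^2 = 3/s^2

Final answer: 3/s^2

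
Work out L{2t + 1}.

L{2t + 1} = 2·L{t} + L{1} = 2/s² + 1/s

Final answer: 2/s² + 1/s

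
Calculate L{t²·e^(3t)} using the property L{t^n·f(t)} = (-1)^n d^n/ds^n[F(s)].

L{e^(3t)} = 1/(s-3). d/ds[1/(s-3)] = -1/(s-3)². d²/ds²[1/(s-3)] = 2/(s-3)³. So L{t²·e^(3t)} = (-1)² · 2/(s-3)³ = 2/(s-3)³

Final answer: 2/(s-3)³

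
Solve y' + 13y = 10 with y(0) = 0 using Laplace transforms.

sY + 13Y = 10/s. Y = 10/(s(s+13)). Partial fractions: Y = 10/13/s - 10/13/(s+13)

Final answer: y(t) = 10/13(1 - e^(-13t))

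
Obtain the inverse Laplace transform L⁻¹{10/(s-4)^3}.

L⁻¹{n!/(s-a)^(n+1)} = t^n·e^(at) with n=2, a=4. So L⁻¹{2/(s-4)^3} = t^2·e^(4t), and L⁻¹{10/(s-4)^3} = (10/2)·t^2·e^(4t) = 5·t^2·e^(4t)

Final answer: 5·t^2·e^(4t)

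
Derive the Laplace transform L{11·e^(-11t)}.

L{e^(at)} = 1/(s-a), so L{e^(-11t)} = 1/(s+11). Then L{11·e^(-11t)} = 11/(s+11)

Final answer: 11/(s+11)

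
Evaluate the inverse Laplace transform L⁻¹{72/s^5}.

L⁻¹{n!/s^(n+1)} = t^n with n=4. So L⁻¹{24/s^5} = t^4, and L⁻¹{72/s^5} = (72/24)·t^4 = 3·t^4

Final answer: 3·t^4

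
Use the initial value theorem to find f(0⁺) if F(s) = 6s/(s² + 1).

f(0⁺) = lim_{s→∞} s·6s/(s² + 1) = lim_{s→∞} 6s²/(s² + 1) = 6

Final answer: 6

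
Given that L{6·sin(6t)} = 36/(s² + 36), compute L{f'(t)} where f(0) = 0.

L{f'(t)} = s·F(s) - f(0) = s·36/(s² + 36) - 0 = 36s/(s² + 36)

Final answer: 36s/(s² + 36)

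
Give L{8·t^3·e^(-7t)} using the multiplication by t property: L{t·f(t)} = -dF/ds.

Using L{t^n·e^(at)} = n!/(s-a)^(n+1), L{t^3·e^(-7t)} = 6/(s+7)^4, so L{8·t^3·e^(-7t)} = 8·6/(s+7)^4 = 48/(s+7)^4

Final answer: 48/(s+7)^4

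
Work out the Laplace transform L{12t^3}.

L{12t^3} = 12 · L{t^3} = 12 · 6/s^4 = 72/s^4

Final answer: 72/s^4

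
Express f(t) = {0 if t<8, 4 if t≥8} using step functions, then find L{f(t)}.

f(t) = 4·u(t-8). L{u(t-8)} = e^(-8s)/s, so L{f(t)} = 4·e^(-8s)/s

Final answer: 4·e^(-8s)/s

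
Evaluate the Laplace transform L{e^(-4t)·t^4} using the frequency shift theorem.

L{e^(at)·t^n} = n!/(s-a)^(n+1), so L{e^(-4t)·t^4} = 24/(s+4)^5

Final answer: 24/(s+4)^5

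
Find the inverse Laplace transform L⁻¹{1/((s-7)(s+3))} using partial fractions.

Decompose: A/(s-7) + B/(s+3). A = 1/10, B = -1/10. f(t) = (e^(7t) - e^(-3t))/10

Final answer: (e^(7t) - e^(-3t))/10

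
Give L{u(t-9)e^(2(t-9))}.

u(t-a)f(t-a) with f(t)=e^(2t). L{e^(2t)} = 1/(s-2). By time shift: e^(-9s)/(s-2)

Final answer: e^(-9s)/(s-2)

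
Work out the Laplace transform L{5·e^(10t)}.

L{e^(at)} = 1/(s-a), so L{e^(10t)} = 1/(s-10). Then L{5·e^(10t)} = 5/(s-10)

Final answer: 5/(s-10)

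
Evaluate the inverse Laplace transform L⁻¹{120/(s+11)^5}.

L⁻¹{n!/(s-a)^(n+1)} = t^n·e^(at) with n=4, a=-11. So L⁻¹{24/(s+11)^5} = t^4·e^(-11t), and L⁻¹{120/(s+11)^5} = (120/24)·t^4·e^(-11t) = 5·t^4·e^(-11t)

Final answer: 5·t^4·e^(-11t)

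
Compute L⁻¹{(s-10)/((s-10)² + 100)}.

Using frequency shift: L⁻¹{(s-a)/((s-a)² + b²)} = e^(at)cos(bt). Here a=10, b=10

Final answer: e^(10t)·cos(10t)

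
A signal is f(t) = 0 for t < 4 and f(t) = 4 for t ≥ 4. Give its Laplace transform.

f(t) = 4·u(t-4). L{u(t-4)} = e^(-4s)/s, so L{f(t)} = 4·e^(-4s)/s

Final answer: 4·e^(-4s)/s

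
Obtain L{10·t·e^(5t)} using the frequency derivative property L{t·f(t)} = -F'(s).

L{e^(5t)} = 1/(s-5). By frequency derivative: L{t·e^(5t)} = -d/ds[1/(s-5)] = -(-1)/(s-5)² = 1/(s-5)². Then L{10·t·e^(5t)} = 10·1/(s-5)² = 10/(s-5)²

Final answer: 10/(s-5)²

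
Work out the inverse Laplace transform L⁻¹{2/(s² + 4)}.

L⁻¹{2/(s² + 4)} = sin(2t)

Final answer: sin(2t)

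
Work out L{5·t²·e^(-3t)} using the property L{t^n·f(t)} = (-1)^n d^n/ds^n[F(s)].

L{e^(-3t)} = 1/(s+3). d/ds[1/(s+3)] = -1/(s+3)². d²/ds²[1/(s+3)] = 2/(s+3)³. So L{t²·e^(-3t)} = (-1)² · 2/(s+3)³ = 2/(s+3)³. Then L{5·t²·e^(-3t)} = 5·2/(s+3)³ = 10/(s+3)³

Final answer: 10/(s+3)³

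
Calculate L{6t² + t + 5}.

L{6t² + t + 5} = 6·2/s³ + 1/s² + 5/s = 12/s³ + 1/s² + 5/s

Final answer: 12/s³ + 1/s² + 5/s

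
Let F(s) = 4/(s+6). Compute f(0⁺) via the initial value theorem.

f(0⁺) = lim_{s→∞} s·4/(s+6) = lim_{s→∞} 4s/(s+6) = 4

Final answer: 4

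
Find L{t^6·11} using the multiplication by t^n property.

L{11} = 11/s. d^1/ds^1[1/s] = -1/s². d^2/ds^2[1/s] = 2/s^3. d^3/ds^3[1/s] = -6/s^4. d^4/ds^4[1/s] = 24/s^5. d^5/ds^5[1/s] = -120/s^6. d^6/ds^6[1/s] = 720/s^7. So L{t^6} = (-1)^{6}·720/s^7 = 720/s^7. Then L{t^6·11} = 11·720/s^7 = 7920/s^7

Final answer: 7920/s^7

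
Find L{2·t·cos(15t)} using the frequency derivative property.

L{cos(15t)} = s/(s² + 225). Derivative: d/ds[s/(s² + 225)] = [(s² + 225) - s·2s]/(s² + 225)² = (225 - s²)/(s² + 225)². So L{t·cos(15t)} = -F'(s) = (s² - 225)/(s² + 225)². Then L{2·t·cos(15t)} = 2·(s² - 225)/(s² + 225)²

Final answer: 2·(s² - 225)/(s² + 225)²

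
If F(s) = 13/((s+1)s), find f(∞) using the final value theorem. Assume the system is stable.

f(∞) = lim_{s→0} sF(s) = lim_{s→0} 13/(s+1) = 13

Final answer: 13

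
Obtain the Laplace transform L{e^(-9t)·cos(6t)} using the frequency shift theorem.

Frequency shift: L{e^(at)f(t)} = F(s-a). L{e^(-9t)·cos(6t)} = (s+9)/((s+9)² + 36)

Final answer: (s+9)/((s+9)² + 36)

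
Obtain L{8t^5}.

L{t^n} = n!/s^(n+1). So L{8t^5} = 8·5!/s^6 = 960/s^6

Final answer: 960/s^6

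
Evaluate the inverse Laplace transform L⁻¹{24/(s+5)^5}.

L⁻¹{n!/(s-a)^(n+1)} = t^n·e^(at), so L⁻¹{24/(s+5)^5} = t^4·e^(-5t)

Final answer: t^4·e^(-5t)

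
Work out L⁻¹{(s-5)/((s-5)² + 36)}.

Using frequency shift: L⁻¹{(s-a)/((s-a)² + b²)} = e^(at)cos(bt). Here a=5, b=6

Final answer: e^(5t)·cos(6t)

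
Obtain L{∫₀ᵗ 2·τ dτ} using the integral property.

L{∫₀ᵗ f(τ)dτ} = F(s)/s with f(t) = 2t. F(s) = 2/s^2, so L{∫₀ᵗ 2·τ dτ} = (2/s^2)/s = 2/s^3. (Check: ∫₀ᵗ 2·τ dτ = 2t^2/2.)

Final answer: 2/s^3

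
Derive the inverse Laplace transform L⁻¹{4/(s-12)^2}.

L⁻¹{n!/(s-a)^(n+1)} = t^n·e^(at) with n=1, a=12. So L⁻¹{1/(s-12)^2} = t·e^(12t), and L⁻¹{4/(s-12)^2} = (4/1)·t·e^(12t) = 4·t·e^(12t)

Final answer: 4·t·e^(12t)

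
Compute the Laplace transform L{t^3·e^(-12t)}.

L{t^n·e^(at)} = n!/(s-a)^(n+1), so L{t^3·e^(-12t)} = 6/(s+12)^4

Final answer: 6/(s+12)^4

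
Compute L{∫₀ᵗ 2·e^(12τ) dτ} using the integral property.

L{∫₀ᵗ f(τ)dτ} = F(s)/s with F(s) = 2/(s-12), so L{∫₀ᵗ 2·e^(12τ) dτ} = 2/(s(s-12))

Final answer: 2/(s(s-12))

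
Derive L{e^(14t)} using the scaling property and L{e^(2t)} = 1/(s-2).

Using L{f(at)} = (1/a)F(s/a) with a=7 and f(t) = e^(2t): L{e^(14t)} = (1/7) · 1/((s/7)-2) = (1/7) · 7/(s-14) = 1/(s-14)

Final answer: 1/(s-14)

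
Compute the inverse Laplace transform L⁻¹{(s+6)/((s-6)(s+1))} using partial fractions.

Using partial fractions, f(t) = (12e^(6t) - 5e^(-t))/7

Final answer: (12e^(6t) - 5e^(-t))/7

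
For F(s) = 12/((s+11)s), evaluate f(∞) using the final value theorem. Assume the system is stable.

f(∞) = lim_{s→0} sF(s) = lim_{s→0} 12/(s+11) = 12/11

Final answer: 12/11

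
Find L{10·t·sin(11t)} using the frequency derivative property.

L{sin(11t)} = 11/(s² + 121). By L{t·f(t)} = -F'(s): -d/ds[11/(s² + 121)] = -(11)·(-2s)/(s² + 121)² = 22s/(s² + 121)². Then L{10·t·sin(11t)} = 10·22s/(s² + 121)² = 220s/(s² + 121)²

Final answer: 220s/(s² + 121)²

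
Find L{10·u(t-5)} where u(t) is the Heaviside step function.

L{u(t-a)} = e^(-as)/s. Here a=5, so L{u(t-5)} = e^(-5s)/s, and L{10·u(t-5)} = 10·e^(-5s)/s

Final answer: 10·e^(-5s)/s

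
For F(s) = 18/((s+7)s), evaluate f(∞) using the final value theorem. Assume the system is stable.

f(∞) = lim_{s→0} sF(s) = lim_{s→0} 18/(s+7) = 18/7

Final answer: 18/7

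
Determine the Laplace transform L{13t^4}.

L{13t^4} = 13 · L{t^4} = 13 · 24/s^5 = 312/s^5

Final answer: 312/s^5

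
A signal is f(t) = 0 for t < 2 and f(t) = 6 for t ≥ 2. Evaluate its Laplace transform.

f(t) = 6·u(t-2). L{u(t-2)} = e^(-2s)/s, so L{f(t)} = 6·e^(-2s)/s

Final answer: 6·e^(-2s)/s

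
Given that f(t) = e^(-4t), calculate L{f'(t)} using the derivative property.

f(0) = 1, F(s) = 1/(s+4). L{f'(t)} = s·F(s) - f(0) = s/(s+4) - 1 = (s - (s+4))/(s+4) = -4/(s+4)

Final answer: -4/(s+4)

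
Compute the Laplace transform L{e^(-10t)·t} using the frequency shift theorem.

L{e^(at)·t^n} = n!/(s-a)^(n+1), so L{e^(-10t)·t} = 1/(s+10)^2

Final answer: 1/(s+10)^2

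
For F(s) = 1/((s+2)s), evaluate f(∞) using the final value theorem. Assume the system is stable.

f(∞) = lim_{s→0} sF(s) = lim_{s→0} 1/(s+2) = 1/2

Final answer: 1/2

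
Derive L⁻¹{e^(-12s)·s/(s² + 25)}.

L⁻¹{s/(s² + 25)} = cos(5t). By the time shift theorem, L⁻¹{e^(-as)F(s)} = u(t-a)f(t-a) with a=12, so L⁻¹{e^(-12s)·s/(s² + 25)} = u(t-12)·cos(5(t-12))

Final answer: u(t-12)·cos(5(t-12))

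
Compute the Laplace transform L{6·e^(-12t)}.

L{e^(at)} = 1/(s-a), so L{e^(-12t)} = 1/(s+12). Then L{6·e^(-12t)} = 6/(s+12)

Final answer: 6/(s+12)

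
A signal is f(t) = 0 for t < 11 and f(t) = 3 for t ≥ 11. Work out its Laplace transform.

f(t) = 3·u(t-11). L{u(t-11)} = e^(-11s)/s, so L{f(t)} = 3·e^(-11s)/s

Final answer: 3·e^(-11s)/s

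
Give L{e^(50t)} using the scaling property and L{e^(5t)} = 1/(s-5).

Using L{f(at)} = (1/a)F(s/a) with a=10 and f(t) = e^(5t): L{e^(50t)} = (1/10) · 1/((s/10)-5) = (1/10) · 10/(s-50) = 1/(s-50)

Final answer: 1/(s-50)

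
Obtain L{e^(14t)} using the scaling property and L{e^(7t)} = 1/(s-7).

Using L{f(at)} = (1/a)F(s/a) with a=2 and f(t) = e^(7t): L{e^(14t)} = (1/2) · 1/((s/2)-7) = (1/2) · 2/(s-14) = 1/(s-14)

Final answer: 1/(s-14)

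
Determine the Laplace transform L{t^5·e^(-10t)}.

L{t^n·e^(at)} = n!/(s-a)^(n+1), so L{t^5·e^(-10t)} = 120/(s+10)^6

Final answer: 120/(s+10)^6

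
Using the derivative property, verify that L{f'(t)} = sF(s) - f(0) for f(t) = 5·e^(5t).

f'(t) = 25e^(5t). Direct: L{f'(t)} = 25/(s-5). Property: s·5/(s-5) - 5 = (5s - 5(s-5))/(s-5) = 25/(s-5). ✓

Final answer: 25/(s-5)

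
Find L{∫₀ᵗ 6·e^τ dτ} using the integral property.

L{∫₀ᵗ f(τ)dτ} = F(s)/s with F(s) = 6/(s-1), so L{∫₀ᵗ 6·e^τ dτ} = 6/(s(s-1))

Final answer: 6/(s(s-1))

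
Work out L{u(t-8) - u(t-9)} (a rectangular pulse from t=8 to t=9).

L{u(t-a)} = e^(-as)/s. L{u(t-8) - u(t-9)} = (e^(-8s) - e^(-9s))/s

Final answer: (e^(-8s) - e^(-9s))/s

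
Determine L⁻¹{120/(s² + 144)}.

This is the form c·a/(s² + a²) with a = 12, c = 10. L⁻¹ = 10·sin(12t)

Final answer: 10·sin(12t)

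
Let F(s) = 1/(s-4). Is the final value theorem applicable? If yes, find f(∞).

sF(s) = s/(s-4) has a pole at s = 4 in the right half-plane. Theorem does NOT apply (unstable system; f(t) = e^(4t) grows without bound).

Final answer: Not applicable (unstable)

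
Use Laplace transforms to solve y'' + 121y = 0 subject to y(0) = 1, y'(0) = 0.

L{y''} + 121L{y} = 0. s²Y - s - 0 + 121Y = 0. Y(s² + 121) = s. Y = (s)/(s² + 121). Inverting: y(t) = cos(11t)

Final answer: y(t) = cos(11t)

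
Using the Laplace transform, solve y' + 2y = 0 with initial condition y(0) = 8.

L{y'} + 2L{y} = 0. sY - 8 + 2Y = 0. Y(s+2) = 8. Y = 8/(s+2)

Final answer: y(t) = 8e^(-2t)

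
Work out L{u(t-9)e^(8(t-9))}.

u(t-a)f(t-a) with f(t)=e^(8t). L{e^(8t)} = 1/(s-8). By time shift: e^(-9s)/(s-8)

Final answer: e^(-9s)/(s-8)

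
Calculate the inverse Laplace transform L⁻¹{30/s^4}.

L⁻¹{n!/s^(n+1)} = t^n with n=3. So L⁻¹{6/s^4} = t^3, and L⁻¹{30/s^4} = (30/6)·t^3 = 5·t^3

Final answer: 5·t^3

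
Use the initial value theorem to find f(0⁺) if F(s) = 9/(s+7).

f(0⁺) = lim_{s→∞} s·9/(s+7) = lim_{s→∞} 9s/(s+7) = 9

Final answer: 9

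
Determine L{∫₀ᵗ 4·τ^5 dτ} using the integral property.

L{∫₀ᵗ f(τ)dτ} = F(s)/s with f(t) = 4t^5. F(s) = 480/s^6, so L{∫₀ᵗ 4·τ^5 dτ} = (480/s^6)/s = 480/s^7. (Check: ∫₀ᵗ 4·τ^5 dτ = 4t^6/6.)

Final answer: 480/s^7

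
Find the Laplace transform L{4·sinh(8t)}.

L{sinh(ωt)} = ω/(s² - ω²), so L{sinh(8t)} = 8/(s² - 64). Then L{4·sinh(8t)} = 4·8/(s² - 64) = 32/(s² - 64)

Final answer: 32/(s² - 64)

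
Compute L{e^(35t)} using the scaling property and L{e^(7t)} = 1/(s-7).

Using L{f(at)} = (1/a)F(s/a) with a=5 and f(t) = e^(7t): L{e^(35t)} = (1/5) · 1/((s/5)-7) = (1/5) · 5/(s-35) = 1/(s-35)

Final answer: 1/(s-35)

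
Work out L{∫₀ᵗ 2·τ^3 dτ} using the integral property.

L{∫₀ᵗ f(τ)dτ} = F(s)/s with f(t) = 2t^3. F(s) = 12/s^4, so L{∫₀ᵗ 2·τ^3 dτ} = (12/s^4)/s = 12/s^5. (Check: ∫₀ᵗ 2·τ^3 dτ = 2t^4/4.)

Final answer: 12/s^5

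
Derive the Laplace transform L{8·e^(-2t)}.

L{e^(at)} = 1/(s-a), so L{e^(-2t)} = 1/(s+2). Then L{8·e^(-2t)} = 8/(s+2)

Final answer: 8/(s+2)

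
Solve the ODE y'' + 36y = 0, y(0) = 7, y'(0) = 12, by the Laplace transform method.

L{y''} + 36L{y} = 0. s²Y - 7s - 12 + 36Y = 0. Y(s² + 36) = 7s + 12. Y = (7s + 12)/(s² + 36). Inverting: y(t) = 7cos(6t) + 2sin(6t)

Final answer: y(t) = 7cos(6t) + 2sin(6t)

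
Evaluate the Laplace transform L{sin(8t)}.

L{sin(ωt)} = ω/(s² + ω²), so L{sin(8t)} = 8/(s² + 64)

Final answer: 8/(s² + 64)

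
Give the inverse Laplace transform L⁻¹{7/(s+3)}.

L⁻¹{1/(s-a)} = e^(at), so L⁻¹{1/(s+3)} = e^(-3t), and L⁻¹{7/(s+3)} = 7·e^(-3t)

Final answer: 7·e^(-3t)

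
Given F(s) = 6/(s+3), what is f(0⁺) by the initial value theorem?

f(0⁺) = lim_{s→∞} s·6/(s+3) = lim_{s→∞} 6s/(s+3) = 6

Final answer: 6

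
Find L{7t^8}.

L{t^n} = n!/s^(n+1). So L{7t^8} = 7·8!/s^9 = 282240/s^9

Final answer: 282240/s^9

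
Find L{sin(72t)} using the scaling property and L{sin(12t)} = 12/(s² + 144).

Using L{f(at)} = (1/a)F(s/a) with a=6: L{sin(72t)} = (1/6) · 12/((s/6)² + 144) = (1/6) · 12·36/(s² + 5184) = 72/(s² + 5184)

Final answer: 72/(s² + 5184)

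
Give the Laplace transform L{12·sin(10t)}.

L{sin(ωt)} = ω/(s² + ω²), so L{sin(10t)} = 10/(s² + 100). Then L{12·sin(10t)} = 12·10/(s² + 100) = 120/(s² + 100)

Final answer: 120/(s² + 100)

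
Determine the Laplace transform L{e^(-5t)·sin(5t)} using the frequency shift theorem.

Frequency shift: L{e^(at)f(t)} = F(s-a). L{e^(-5t)·sin(5t)} = 5/((s+5)² + 25)

Final answer: 5/((s+5)² + 25)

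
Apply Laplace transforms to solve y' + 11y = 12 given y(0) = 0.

sY + 11Y = 12/s. Y = 12/(s(s+11)). Partial fractions: Y = 12/11/s - 12/11/(s+11)

Final answer: y(t) = 12/11(1 - e^(-11t))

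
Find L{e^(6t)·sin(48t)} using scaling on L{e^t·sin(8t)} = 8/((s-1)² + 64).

Scaling with a=6: L{e^(6t)·sin(48t)} = (1/6) · 8/((s/6-1)² + 64). Simplifying: 48/((s-6)² + 2304)

Final answer: 48/((s-6)² + 2304)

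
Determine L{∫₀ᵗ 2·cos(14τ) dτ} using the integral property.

L{∫₀ᵗ f(τ)dτ} = F(s)/s with F(s) = 2s/(s² + 196), so the result is (2s/(s² + 196))/s = 2/(s² + 196)

Final answer: 2/(s² + 196)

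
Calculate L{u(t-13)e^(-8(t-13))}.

u(t-a)f(t-a) with f(t)=e^(-8t). L{e^(-8t)} = 1/(s+8). By time shift: e^(-13s)/(s+8)

Final answer: e^(-13s)/(s+8)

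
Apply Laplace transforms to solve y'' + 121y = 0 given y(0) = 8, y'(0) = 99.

L{y''} + 121L{y} = 0. s²Y - 8s - 99 + 121Y = 0. Y(s² + 121) = 8s + 99. Y = (8s + 99)/(s² + 121). Inverting: y(t) = 8cos(11t) + 9sin(11t)

Final answer: y(t) = 8cos(11t) + 9sin(11t)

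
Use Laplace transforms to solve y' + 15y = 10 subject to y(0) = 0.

sY + 15Y = 10/s. Y = 10/(s(s+15)). Partial fractions: Y = 2/3/s - 2/3/(s+15)

Final answer: y(t) = 2/3(1 - e^(-15t))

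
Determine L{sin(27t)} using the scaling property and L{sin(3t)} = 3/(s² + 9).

Using L{f(at)} = (1/a)F(s/a) with a=9: L{sin(27t)} = (1/9) · 3/((s/9)² + 9) = (1/9) · 3·81/(s² + 729) = 27/(s² + 729)

Final answer: 27/(s² + 729)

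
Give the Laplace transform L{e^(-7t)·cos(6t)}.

L{e^(at)·cos(ωt)} = (s-a)/((s-a)² + ω²), so L{e^(-7t)·cos(6t)} = (s+7)/((s+7)² + 36)

Final answer: (s+7)/((s+7)² + 36)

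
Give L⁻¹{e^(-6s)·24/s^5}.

L⁻¹{24/s^5} = t^4. By the time shift theorem, L⁻¹{e^(-as)F(s)} = u(t-a)f(t-a) with a=6, so L⁻¹{e^(-6s)·24/s^5} = u(t-6)·(t-6)^4

Final answer: u(t-6)·(t-6)^4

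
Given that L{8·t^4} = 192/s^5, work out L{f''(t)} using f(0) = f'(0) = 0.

L{f''(t)} = s²F(s) - sf(0) - f'(0) = s²·192/s^5 - 0 - 0 = 192/s^3

Final answer: 192/s^3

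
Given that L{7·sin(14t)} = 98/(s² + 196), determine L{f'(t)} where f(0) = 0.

L{f'(t)} = s·F(s) - f(0) = s·98/(s² + 196) - 0 = 98s/(s² + 196)

Final answer: 98s/(s² + 196)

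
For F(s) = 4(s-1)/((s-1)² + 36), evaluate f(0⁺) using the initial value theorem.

f(0⁺) = lim_{s→∞} sF(s) = lim_{s→∞} 4s(s-1)/((s-1)² + 36) = 4

Final answer: 4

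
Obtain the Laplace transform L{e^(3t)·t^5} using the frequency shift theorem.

L{e^(at)·t^n} = n!/(s-a)^(n+1), so L{e^(3t)·t^5} = 120/(s-3)^6

Final answer: 120/(s-3)^6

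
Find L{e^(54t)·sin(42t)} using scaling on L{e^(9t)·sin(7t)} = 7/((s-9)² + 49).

Scaling with a=6: L{e^(54t)·sin(42t)} = (1/6) · 7/((s/6-9)² + 49). Simplifying: 42/((s-54)² + 1764)

Final answer: 42/((s-54)² + 1764)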